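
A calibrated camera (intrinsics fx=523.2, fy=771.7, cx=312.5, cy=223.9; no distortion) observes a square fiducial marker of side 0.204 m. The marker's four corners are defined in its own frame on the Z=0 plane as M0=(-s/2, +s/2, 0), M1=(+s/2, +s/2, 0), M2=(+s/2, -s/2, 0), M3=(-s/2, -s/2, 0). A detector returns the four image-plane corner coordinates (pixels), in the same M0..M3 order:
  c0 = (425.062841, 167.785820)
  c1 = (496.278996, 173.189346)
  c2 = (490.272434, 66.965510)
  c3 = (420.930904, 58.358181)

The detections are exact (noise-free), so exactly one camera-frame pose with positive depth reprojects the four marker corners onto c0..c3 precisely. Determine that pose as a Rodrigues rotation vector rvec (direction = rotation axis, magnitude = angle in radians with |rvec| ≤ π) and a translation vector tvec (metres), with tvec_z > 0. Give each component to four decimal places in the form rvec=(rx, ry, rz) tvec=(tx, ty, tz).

rvec=(-0.1992, -0.2197, 0.0106) tvec=(0.3887, -0.1948, 1.3914)

Intrinsics K: fx=523.2, fy=771.7, cx=312.5, cy=223.9
Marker side s = 0.204 m; corners in marker frame (Z=0):
  M0 = (-0.1020, +0.1020, 0)
  M1 = (+0.1020, +0.1020, 0)
  M2 = (+0.1020, -0.1020, 0)
  M3 = (-0.1020, -0.1020, 0)
Detected image corners:
  c0 = (425.062841, 167.785820) px
  c1 = (496.278996, 173.189346) px
  c2 = (490.272434, 66.965510) px
  c3 = (420.930904, 58.358181) px
Planar DLT: solve 8×8 A·h = b for H (H[2,2]=1):
  H  [+415.39003 -40.09979 +458.65470]
  H  [+52.50815 +511.88846 +115.84958]
  H  [+0.15487 -0.14193 +1.00000]
B = K⁻¹H; ‖b₁‖=0.718704, ‖b₂‖=0.718704; λ = 2/(‖b₁‖+‖b₂‖) = 1.391394, sign → tz>0 ⇒ λ=+1.391394
r₁ = λ·B[:,0] = (+0.97598,+0.03215,+0.21549); r₂ = λ·B[:,1] = (+0.01131,+0.98024,-0.19748)
r₃ = r₁×r₂ = (-0.21758,+0.19517,+0.95633); SVD([r₁ r₂ r₃]) → R = UVᵀ:
  R  [+0.97598 +0.01131 -0.21758]
  R  [+0.03215 +0.98024 +0.19517]
  R  [+0.21549 -0.19748 +0.95633]
t = (+0.38868, -0.19482, +1.39139) m
tr R = 2.912550; θ = arccos((tr R − 1)/2) = 0.296807 rad = 17.006°
axis k = ((R−Rᵀ)₃₂, (R−Rᵀ)₁₃, (R−Rᵀ)₂₁) / (2 sinθ) = (-0.671259, -0.740366, +0.035634)
rvec = θ·k = (-0.199234, -0.219746, +0.010577)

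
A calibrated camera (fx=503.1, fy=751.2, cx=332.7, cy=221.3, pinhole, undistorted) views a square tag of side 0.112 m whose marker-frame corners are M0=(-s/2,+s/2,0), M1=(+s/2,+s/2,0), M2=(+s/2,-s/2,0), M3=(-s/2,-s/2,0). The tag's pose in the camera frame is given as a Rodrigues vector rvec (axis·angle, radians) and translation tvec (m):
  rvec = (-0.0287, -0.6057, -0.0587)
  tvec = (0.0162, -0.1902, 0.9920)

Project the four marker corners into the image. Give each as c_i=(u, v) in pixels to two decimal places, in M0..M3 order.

c0=(318.97, 118.20) c1=(365.00, 120.79) c2=(361.47, 38.94) c3=(315.26, 30.91)

Intrinsics K: fx=503.1, fy=751.2, cx=332.7, cy=221.3
Marker side s = 0.112 m; corners in marker frame (Z=0):
  M0 = (-0.0560, +0.0560, 0)
  M1 = (+0.0560, +0.0560, 0)
  M2 = (+0.0560, -0.0560, 0)
  M3 = (-0.0560, -0.0560, 0)
rvec = (-0.0287, -0.6057, -0.0587), |rvec| = θ = 0.60921 rad = 34.905°
Rodrigues: sinθ=0.57222, 1−cosθ=0.17990; R = I + sinθ·[k]× + (1−cosθ)·[k]×²:
    [+0.82050 +0.06356 -0.56811]
    [-0.04671 +0.99793 +0.04419]
    [+0.56974 -0.00972 +0.82177]
t = (0.0162, -0.1902, 0.9920) m
M0: Pc = R·M0+t = (-0.02619, -0.13170, +0.95955); u = 503.1·(-0.02619)/0.95955 + 332.7 = 318.9692, v = 751.2·(-0.13170)/0.95955 + 221.3 = 118.1963
M1: Pc = R·M1+t = (+0.06571, -0.13693, +1.02336); u = 503.1·(+0.06571)/1.02336 + 332.7 = 365.0027, v = 751.2·(-0.13693)/1.02336 + 221.3 = 120.7851
M2: Pc = R·M2+t = (+0.05859, -0.24870, +1.02445); u = 503.1·(+0.05859)/1.02445 + 332.7 = 361.4723, v = 751.2·(-0.24870)/1.02445 + 221.3 = 38.9355
M3: Pc = R·M3+t = (-0.03331, -0.24347, +0.96064); u = 503.1·(-0.03331)/0.96064 + 332.7 = 315.2565, v = 751.2·(-0.24347)/0.96064 + 221.3 = 30.9127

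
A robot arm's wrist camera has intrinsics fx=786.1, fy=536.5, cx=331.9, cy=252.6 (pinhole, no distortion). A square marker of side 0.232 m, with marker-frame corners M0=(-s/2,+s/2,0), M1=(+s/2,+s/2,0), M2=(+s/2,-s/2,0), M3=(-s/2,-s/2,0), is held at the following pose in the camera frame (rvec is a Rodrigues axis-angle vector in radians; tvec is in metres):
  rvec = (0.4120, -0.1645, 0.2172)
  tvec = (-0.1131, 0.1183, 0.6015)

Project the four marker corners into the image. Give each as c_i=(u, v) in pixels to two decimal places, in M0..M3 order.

Intrinsics K: fx=786.1, fy=536.5, cx=331.9, cy=252.6
Marker side s = 0.232 m; corners in marker frame (Z=0):
  M0 = (-0.1160, +0.1160, 0)
  M1 = (+0.1160, +0.1160, 0)
  M2 = (+0.1160, -0.1160, 0)
  M3 = (-0.1160, -0.1160, 0)
rvec = (0.4120, -0.1645, 0.2172), |rvec| = θ = 0.49394 rad = 28.301°
Rodrigues: sinθ=0.47410, 1−cosθ=0.11953; R = I + sinθ·[k]× + (1−cosθ)·[k]×²:
    [+0.96363 -0.24168 -0.11405]
    [+0.17527 +0.89373 -0.41295]
    [+0.20173 +0.37795 +0.90358]
t = (-0.1131, 0.1183, 0.6015) m
M0: Pc = R·M0+t = (-0.25292, +0.20164, +0.62194); u = 786.1·(-0.25292)/0.62194 + 331.9 = 12.2278, v = 536.5·(+0.20164)/0.62194 + 252.6 = 426.5400
M1: Pc = R·M1+t = (-0.02935, +0.24230, +0.66874); u = 786.1·(-0.02935)/0.66874 + 331.9 = 297.3952, v = 536.5·(+0.24230)/0.66874 + 252.6 = 446.9887
M2: Pc = R·M2+t = (+0.02672, +0.03496, +0.58106); u = 786.1·(+0.02672)/0.58106 + 331.9 = 368.0432, v = 536.5·(+0.03496)/0.58106 + 252.6 = 284.8782
M3: Pc = R·M3+t = (-0.19685, -0.00570, +0.53426); u = 786.1·(-0.19685)/0.53426 + 331.9 = 42.2625, v = 536.5·(-0.00570)/0.53426 + 252.6 = 246.8722

c0=(12.23, 426.54) c1=(297.40, 446.99) c2=(368.04, 284.88) c3=(42.26, 246.87)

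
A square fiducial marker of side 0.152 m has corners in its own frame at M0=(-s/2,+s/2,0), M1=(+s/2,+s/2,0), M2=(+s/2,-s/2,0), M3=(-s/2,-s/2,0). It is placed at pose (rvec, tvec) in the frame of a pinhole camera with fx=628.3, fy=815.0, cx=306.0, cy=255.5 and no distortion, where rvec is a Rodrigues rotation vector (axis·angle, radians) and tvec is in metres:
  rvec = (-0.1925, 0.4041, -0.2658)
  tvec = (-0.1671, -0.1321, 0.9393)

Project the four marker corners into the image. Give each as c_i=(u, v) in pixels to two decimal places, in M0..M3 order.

Intrinsics K: fx=628.3, fy=815.0, cx=306.0, cy=255.5
Marker side s = 0.152 m; corners in marker frame (Z=0):
  M0 = (-0.0760, +0.0760, 0)
  M1 = (+0.0760, +0.0760, 0)
  M2 = (+0.0760, -0.0760, 0)
  M3 = (-0.0760, -0.0760, 0)
rvec = (-0.1925, 0.4041, -0.2658), |rvec| = θ = 0.52058 rad = 29.827°
Rodrigues: sinθ=0.49738, 1−cosθ=0.13247; R = I + sinθ·[k]× + (1−cosθ)·[k]×²:
    [+0.88564 +0.21593 +0.41110]
    [-0.29198 +0.94735 +0.13142]
    [-0.36108 -0.23643 +0.90207]
t = (-0.1671, -0.1321, 0.9393) m
M0: Pc = R·M0+t = (-0.21800, -0.03791, +0.94877); u = 628.3·(-0.21800)/0.94877 + 306.0 = 161.6366, v = 815.0·(-0.03791)/0.94877 + 255.5 = 222.9346
M1: Pc = R·M1+t = (-0.08338, -0.08229, +0.89389); u = 628.3·(-0.08338)/0.89389 + 306.0 = 247.3935, v = 815.0·(-0.08229)/0.89389 + 255.5 = 180.4708
M2: Pc = R·M2+t = (-0.11620, -0.22629, +0.92983); u = 628.3·(-0.11620)/0.92983 + 306.0 = 227.4803, v = 815.0·(-0.22629)/0.92983 + 255.5 = 57.1556
M3: Pc = R·M3+t = (-0.25082, -0.18191, +0.98471); u = 628.3·(-0.25082)/0.98471 + 306.0 = 145.9630, v = 815.0·(-0.18191)/0.98471 + 255.5 = 104.9428

c0=(161.64, 222.93) c1=(247.39, 180.47) c2=(227.48, 57.16) c3=(145.96, 104.94)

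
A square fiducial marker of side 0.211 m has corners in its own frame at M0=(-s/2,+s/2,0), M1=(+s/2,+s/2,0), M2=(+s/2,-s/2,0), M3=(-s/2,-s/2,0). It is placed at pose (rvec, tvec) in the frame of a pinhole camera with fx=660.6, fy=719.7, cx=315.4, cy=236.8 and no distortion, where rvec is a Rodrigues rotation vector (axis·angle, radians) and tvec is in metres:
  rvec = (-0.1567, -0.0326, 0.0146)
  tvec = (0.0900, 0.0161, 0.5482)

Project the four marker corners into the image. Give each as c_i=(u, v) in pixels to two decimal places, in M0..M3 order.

Intrinsics K: fx=660.6, fy=719.7, cx=315.4, cy=236.8
Marker side s = 0.211 m; corners in marker frame (Z=0):
  M0 = (-0.1055, +0.1055, 0)
  M1 = (+0.1055, +0.1055, 0)
  M2 = (+0.1055, -0.1055, 0)
  M3 = (-0.1055, -0.1055, 0)
rvec = (-0.1567, -0.0326, 0.0146), |rvec| = θ = 0.16072 rad = 9.209°
Rodrigues: sinθ=0.16003, 1−cosθ=0.01289; R = I + sinθ·[k]× + (1−cosθ)·[k]×²:
    [+0.99936 -0.01199 -0.03360]
    [+0.01709 +0.98764 +0.15579]
    [+0.03132 -0.15626 +0.98722]
t = (0.0900, 0.0161, 0.5482) m
M0: Pc = R·M0+t = (-0.01670, +0.11849, +0.52841); u = 660.6·(-0.01670)/0.52841 + 315.4 = 294.5252, v = 719.7·(+0.11849)/0.52841 + 236.8 = 398.1897
M1: Pc = R·M1+t = (+0.19417, +0.12210, +0.53502); u = 660.6·(+0.19417)/0.53502 + 315.4 = 555.1440, v = 719.7·(+0.12210)/0.53502 + 236.8 = 401.0459
M2: Pc = R·M2+t = (+0.19670, -0.08629, +0.56799); u = 660.6·(+0.19670)/0.56799 + 315.4 = 544.1689, v = 719.7·(-0.08629)/0.56799 + 236.8 = 127.4572
M3: Pc = R·M3+t = (-0.01417, -0.08990, +0.56138); u = 660.6·(-0.01417)/0.56138 + 315.4 = 298.7279, v = 719.7·(-0.08990)/0.56138 + 236.8 = 121.5483

c0=(294.53, 398.19) c1=(555.14, 401.05) c2=(544.17, 127.46) c3=(298.73, 121.55)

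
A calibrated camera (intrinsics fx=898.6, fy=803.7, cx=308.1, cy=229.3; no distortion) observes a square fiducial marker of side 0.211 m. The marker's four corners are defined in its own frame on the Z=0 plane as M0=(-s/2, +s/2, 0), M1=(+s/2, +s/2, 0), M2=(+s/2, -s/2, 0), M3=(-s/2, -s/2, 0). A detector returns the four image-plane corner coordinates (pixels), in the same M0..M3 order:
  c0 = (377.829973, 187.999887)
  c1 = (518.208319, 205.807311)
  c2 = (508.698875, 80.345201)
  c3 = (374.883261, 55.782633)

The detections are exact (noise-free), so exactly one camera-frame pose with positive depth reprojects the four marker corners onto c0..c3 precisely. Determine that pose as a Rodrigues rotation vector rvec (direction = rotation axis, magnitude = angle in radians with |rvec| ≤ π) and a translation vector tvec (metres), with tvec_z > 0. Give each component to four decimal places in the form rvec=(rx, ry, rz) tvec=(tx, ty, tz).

Intrinsics K: fx=898.6, fy=803.7, cx=308.1, cy=229.3
Marker side s = 0.211 m; corners in marker frame (Z=0):
  M0 = (-0.1055, +0.1055, 0)
  M1 = (+0.1055, +0.1055, 0)
  M2 = (+0.1055, -0.1055, 0)
  M3 = (-0.1055, -0.1055, 0)
Detected image corners:
  c0 = (377.829973, 187.999887) px
  c1 = (518.208319, 205.807311) px
  c2 = (508.698875, 80.345201) px
  c3 = (374.883261, 55.782633) px
Planar DLT: solve 8×8 A·h = b for H (H[2,2]=1):
  H  [+777.46145 -76.76526 +446.90863]
  H  [+138.95555 +578.33896 +131.17477]
  H  [+0.28794 -0.23995 +1.00000]
B = K⁻¹H; ‖b₁‖=0.823781, ‖b₂‖=0.823781; λ = 2/(‖b₁‖+‖b₂‖) = 1.213915, sign → tz>0 ⇒ λ=+1.213915
r₁ = λ·B[:,0] = (+0.93042,+0.11016,+0.34954); r₂ = λ·B[:,1] = (-0.00383,+0.95663,-0.29128)
r₃ = r₁×r₂ = (-0.36646,+0.26967,+0.89050); SVD([r₁ r₂ r₃]) → R = UVᵀ:
  R  [+0.93042 -0.00383 -0.36646]
  R  [+0.11016 +0.95663 +0.26967]
  R  [+0.34954 -0.29128 +0.89050]
t = (+0.18752, -0.14821, +1.21391) m
tr R = 2.777551; θ = arccos((tr R − 1)/2) = 0.476130 rad = 27.280°
axis k = ((R−Rᵀ)₃₂, (R−Rᵀ)₁₃, (R−Rᵀ)₂₁) / (2 sinθ) = (-0.611934, -0.781073, +0.124347)
rvec = θ·k = (-0.291360, -0.371892, +0.059205)

rvec=(-0.2914, -0.3719, 0.0592) tvec=(0.1875, -0.1482, 1.2139)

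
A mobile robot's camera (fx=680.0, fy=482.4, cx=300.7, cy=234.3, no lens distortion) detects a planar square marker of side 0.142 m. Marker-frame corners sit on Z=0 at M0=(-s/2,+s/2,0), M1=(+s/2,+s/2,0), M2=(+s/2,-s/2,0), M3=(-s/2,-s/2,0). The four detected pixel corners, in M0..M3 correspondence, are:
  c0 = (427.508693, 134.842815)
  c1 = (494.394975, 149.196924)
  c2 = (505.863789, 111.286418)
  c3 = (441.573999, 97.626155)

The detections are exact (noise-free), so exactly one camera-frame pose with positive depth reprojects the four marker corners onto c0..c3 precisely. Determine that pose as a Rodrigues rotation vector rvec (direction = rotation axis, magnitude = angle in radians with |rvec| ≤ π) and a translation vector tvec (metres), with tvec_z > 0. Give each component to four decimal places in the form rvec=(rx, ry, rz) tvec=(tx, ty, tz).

Intrinsics K: fx=680.0, fy=482.4, cx=300.7, cy=234.3
Marker side s = 0.142 m; corners in marker frame (Z=0):
  M0 = (-0.0710, +0.0710, 0)
  M1 = (+0.0710, +0.0710, 0)
  M2 = (+0.0710, -0.0710, 0)
  M3 = (-0.0710, -0.0710, 0)
Detected image corners:
  c0 = (427.508693, 134.842815) px
  c1 = (494.394975, 149.196924) px
  c2 = (505.863789, 111.286418) px
  c3 = (441.573999, 97.626155) px
Planar DLT: solve 8×8 A·h = b for H (H[2,2]=1):
  H  [+450.32230 -222.42757 +467.40716]
  H  [+95.59170 +229.58654 +122.84788]
  H  [-0.02435 -0.28353 +1.00000]
B = K⁻¹H; ‖b₁‖=0.705427, ‖b₂‖=0.705427; λ = 2/(‖b₁‖+‖b₂‖) = 1.417581, sign → tz>0 ⇒ λ=+1.417581
r₁ = λ·B[:,0] = (+0.95404,+0.29767,-0.03452); r₂ = λ·B[:,1] = (-0.28596,+0.86988,-0.40192)
r₃ = r₁×r₂ = (-0.08961,+0.39333,+0.91502); SVD([r₁ r₂ r₃]) → R = UVᵀ:
  R  [+0.95404 -0.28596 -0.08961]
  R  [+0.29767 +0.86988 +0.39333]
  R  [-0.03452 -0.40192 +0.91502]
t = (+0.34753, -0.32751, +1.41758) m
tr R = 2.738942; θ = arccos((tr R − 1)/2) = 0.516666 rad = 29.603°
axis k = ((R−Rᵀ)₃₂, (R−Rᵀ)₁₃, (R−Rᵀ)₂₁) / (2 sinθ) = (-0.804935, -0.055759, +0.590737)
rvec = θ·k = (-0.415883, -0.028809, +0.305214)

rvec=(-0.4159, -0.0288, 0.3052) tvec=(0.3475, -0.3275, 1.4176)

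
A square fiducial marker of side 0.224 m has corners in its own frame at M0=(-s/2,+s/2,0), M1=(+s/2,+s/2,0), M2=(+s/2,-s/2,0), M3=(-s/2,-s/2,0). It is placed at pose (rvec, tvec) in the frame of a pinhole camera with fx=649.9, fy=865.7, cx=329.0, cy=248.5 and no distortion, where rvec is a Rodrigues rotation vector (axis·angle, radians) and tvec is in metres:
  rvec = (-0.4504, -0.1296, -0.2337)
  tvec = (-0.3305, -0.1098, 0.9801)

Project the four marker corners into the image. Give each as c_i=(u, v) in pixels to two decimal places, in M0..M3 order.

Intrinsics K: fx=649.9, fy=865.7, cx=329.0, cy=248.5
Marker side s = 0.224 m; corners in marker frame (Z=0):
  M0 = (-0.1120, +0.1120, 0)
  M1 = (+0.1120, +0.1120, 0)
  M2 = (+0.1120, -0.1120, 0)
  M3 = (-0.1120, -0.1120, 0)
rvec = (-0.4504, -0.1296, -0.2337), |rvec| = θ = 0.52371 rad = 30.006°
Rodrigues: sinθ=0.50010, 1−cosθ=0.13403; R = I + sinθ·[k]× + (1−cosθ)·[k]×²:
    [+0.96510 +0.25169 -0.07232]
    [-0.19464 +0.87418 +0.44489]
    [+0.17519 -0.41529 +0.89266]
t = (-0.3305, -0.1098, 0.9801) m
M0: Pc = R·M0+t = (-0.41040, +0.00991, +0.91397); u = 649.9·(-0.41040)/0.91397 + 329.0 = 37.1722, v = 865.7·(+0.00991)/0.91397 + 248.5 = 257.8841
M1: Pc = R·M1+t = (-0.19422, -0.03369, +0.95321); u = 649.9·(-0.19422)/0.95321 + 329.0 = 196.5807, v = 865.7·(-0.03369)/0.95321 + 248.5 = 217.9015
M2: Pc = R·M2+t = (-0.25060, -0.22951, +1.04623); u = 649.9·(-0.25060)/1.04623 + 329.0 = 173.3338, v = 865.7·(-0.22951)/1.04623 + 248.5 = 58.5956
M3: Pc = R·M3+t = (-0.46678, -0.18591, +1.00699); u = 649.9·(-0.46678)/1.00699 + 329.0 = 27.7454, v = 865.7·(-0.18591)/1.00699 + 248.5 = 88.6763

c0=(37.17, 257.88) c1=(196.58, 217.90) c2=(173.33, 58.60) c3=(27.75, 88.68)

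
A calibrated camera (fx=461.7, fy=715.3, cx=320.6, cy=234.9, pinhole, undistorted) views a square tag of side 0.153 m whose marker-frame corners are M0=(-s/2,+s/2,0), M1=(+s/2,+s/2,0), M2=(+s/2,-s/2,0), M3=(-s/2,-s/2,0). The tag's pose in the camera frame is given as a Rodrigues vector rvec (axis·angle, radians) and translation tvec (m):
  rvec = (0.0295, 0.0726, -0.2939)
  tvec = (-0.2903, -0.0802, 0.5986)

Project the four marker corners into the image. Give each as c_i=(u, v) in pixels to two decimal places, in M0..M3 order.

Intrinsics K: fx=461.7, fy=715.3, cx=320.6, cy=234.9
Marker side s = 0.153 m; corners in marker frame (Z=0):
  M0 = (-0.0765, +0.0765, 0)
  M1 = (+0.0765, +0.0765, 0)
  M2 = (+0.0765, -0.0765, 0)
  M3 = (-0.0765, -0.0765, 0)
rvec = (0.0295, 0.0726, -0.2939), |rvec| = θ = 0.30417 rad = 17.428°
Rodrigues: sinθ=0.29950, 1−cosθ=0.04590; R = I + sinθ·[k]× + (1−cosθ)·[k]×²:
    [+0.95453 +0.29045 +0.06718]
    [-0.28833 +0.95671 -0.03963]
    [-0.07579 +0.01846 +0.99695]
t = (-0.2903, -0.0802, 0.5986) m
M0: Pc = R·M0+t = (-0.34110, +0.01505, +0.60581); u = 461.7·(-0.34110)/0.60581 + 320.6 = 60.6394, v = 715.3·(+0.01505)/0.60581 + 234.9 = 252.6646
M1: Pc = R·M1+t = (-0.19506, -0.02907, +0.59421); u = 461.7·(-0.19506)/0.59421 + 320.6 = 169.0407, v = 715.3·(-0.02907)/0.59421 + 234.9 = 199.9080
M2: Pc = R·M2+t = (-0.23950, -0.17545, +0.59139); u = 461.7·(-0.23950)/0.59139 + 320.6 = 133.6231, v = 715.3·(-0.17545)/0.59139 + 234.9 = 22.6947
M3: Pc = R·M3+t = (-0.38554, -0.13133, +0.60299); u = 461.7·(-0.38554)/0.60299 + 320.6 = 25.3951, v = 715.3·(-0.13133)/0.60299 + 234.9 = 79.1062

c0=(60.64, 252.66) c1=(169.04, 199.91) c2=(133.62, 22.69) c3=(25.40, 79.11)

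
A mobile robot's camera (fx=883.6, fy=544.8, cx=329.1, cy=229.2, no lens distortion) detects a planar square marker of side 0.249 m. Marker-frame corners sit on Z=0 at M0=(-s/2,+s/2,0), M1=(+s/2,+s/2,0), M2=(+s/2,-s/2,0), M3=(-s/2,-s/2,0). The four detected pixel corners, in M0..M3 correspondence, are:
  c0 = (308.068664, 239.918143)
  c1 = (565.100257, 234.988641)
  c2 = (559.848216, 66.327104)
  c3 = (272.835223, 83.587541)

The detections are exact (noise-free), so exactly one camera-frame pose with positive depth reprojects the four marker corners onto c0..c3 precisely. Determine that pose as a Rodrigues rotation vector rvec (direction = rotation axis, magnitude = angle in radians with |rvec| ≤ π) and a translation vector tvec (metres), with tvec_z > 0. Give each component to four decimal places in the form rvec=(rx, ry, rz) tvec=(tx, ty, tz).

Intrinsics K: fx=883.6, fy=544.8, cx=329.1, cy=229.2
Marker side s = 0.249 m; corners in marker frame (Z=0):
  M0 = (-0.1245, +0.1245, 0)
  M1 = (+0.1245, +0.1245, 0)
  M2 = (+0.1245, -0.1245, 0)
  M3 = (-0.1245, -0.1245, 0)
Detected image corners:
  c0 = (308.068664, 239.918143) px
  c1 = (565.100257, 234.988641) px
  c2 = (559.848216, 66.327104) px
  c3 = (272.835223, 83.587541) px
Planar DLT: solve 8×8 A·h = b for H (H[2,2]=1):
  H  [+972.50196 +280.78044 +422.42118]
  H  [-85.79789 +724.07004 +161.07706]
  H  [-0.27315 +0.46296 +1.00000]
B = K⁻¹H; ‖b₁‖=1.233719, ‖b₂‖=1.233719; λ = 2/(‖b₁‖+‖b₂‖) = 0.810558, sign → tz>0 ⇒ λ=+0.810558
r₁ = λ·B[:,0] = (+0.97457,-0.03451,-0.22140); r₂ = λ·B[:,1] = (+0.11780,+0.91940,+0.37526)
r₃ = r₁×r₂ = (+0.19061,-0.39180,+0.90009); SVD([r₁ r₂ r₃]) → R = UVᵀ:
  R  [+0.97457 +0.11780 +0.19061]
  R  [-0.03451 +0.91940 -0.39180]
  R  [-0.22140 +0.37526 +0.90009]
t = (+0.08561, -0.10135, +0.81056) m
tr R = 2.794066; θ = arccos((tr R − 1)/2) = 0.457786 rad = 26.229°
axis k = ((R−Rᵀ)₃₂, (R−Rᵀ)₁₃, (R−Rᵀ)₂₁) / (2 sinθ) = (+0.867784, +0.466112, -0.172310)
rvec = θ·k = (+0.397260, +0.213380, -0.078881)

rvec=(0.3973, 0.2134, -0.0789) tvec=(0.0856, -0.1014, 0.8106)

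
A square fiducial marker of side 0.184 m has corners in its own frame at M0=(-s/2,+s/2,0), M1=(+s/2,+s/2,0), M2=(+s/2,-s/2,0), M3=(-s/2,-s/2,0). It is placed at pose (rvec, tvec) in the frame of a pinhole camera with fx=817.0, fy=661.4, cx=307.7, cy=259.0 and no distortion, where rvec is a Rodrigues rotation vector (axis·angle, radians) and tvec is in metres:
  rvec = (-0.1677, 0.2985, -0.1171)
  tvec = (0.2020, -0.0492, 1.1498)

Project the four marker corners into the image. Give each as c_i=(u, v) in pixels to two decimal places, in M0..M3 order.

c0=(394.36, 289.65) c1=(527.30, 275.77) c2=(509.04, 170.79) c3=(380.61, 188.85)

Intrinsics K: fx=817.0, fy=661.4, cx=307.7, cy=259.0
Marker side s = 0.184 m; corners in marker frame (Z=0):
  M0 = (-0.0920, +0.0920, 0)
  M1 = (+0.0920, +0.0920, 0)
  M2 = (+0.0920, -0.0920, 0)
  M3 = (-0.0920, -0.0920, 0)
rvec = (-0.1677, 0.2985, -0.1171), |rvec| = θ = 0.36185 rad = 20.733°
Rodrigues: sinθ=0.35401, 1−cosθ=0.06476; R = I + sinθ·[k]× + (1−cosθ)·[k]×²:
    [+0.94915 +0.08980 +0.30174]
    [-0.13932 +0.97931 +0.14678]
    [-0.28232 -0.18135 +0.94202]
t = (0.2020, -0.0492, 1.1498) m
M0: Pc = R·M0+t = (+0.12294, +0.05371, +1.15909); u = 817.0·(+0.12294)/1.15909 + 307.7 = 394.3560, v = 661.4·(+0.05371)/1.15909 + 259.0 = 289.6502
M1: Pc = R·M1+t = (+0.29758, +0.02808, +1.10714); u = 817.0·(+0.29758)/1.10714 + 307.7 = 527.2977, v = 661.4·(+0.02808)/1.10714 + 259.0 = 275.7743
M2: Pc = R·M2+t = (+0.28106, -0.15211, +1.14051); u = 817.0·(+0.28106)/1.14051 + 307.7 = 509.0360, v = 661.4·(-0.15211)/1.14051 + 259.0 = 170.7869
M3: Pc = R·M3+t = (+0.10642, -0.12648, +1.19246); u = 817.0·(+0.10642)/1.19246 + 307.7 = 380.6099, v = 661.4·(-0.12648)/1.19246 + 259.0 = 188.8480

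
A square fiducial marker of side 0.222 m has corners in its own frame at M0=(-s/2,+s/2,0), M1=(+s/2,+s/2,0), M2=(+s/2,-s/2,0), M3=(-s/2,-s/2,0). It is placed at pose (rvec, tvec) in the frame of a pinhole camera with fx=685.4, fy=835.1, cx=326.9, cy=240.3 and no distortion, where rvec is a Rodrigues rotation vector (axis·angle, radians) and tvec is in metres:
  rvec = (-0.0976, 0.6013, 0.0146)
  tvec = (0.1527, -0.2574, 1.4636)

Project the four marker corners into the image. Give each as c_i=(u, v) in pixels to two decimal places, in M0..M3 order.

c0=(352.43, 160.30) c1=(444.93, 151.12) c2=(447.85, 21.53) c3=(356.28, 41.19)

Intrinsics K: fx=685.4, fy=835.1, cx=326.9, cy=240.3
Marker side s = 0.222 m; corners in marker frame (Z=0):
  M0 = (-0.1110, +0.1110, 0)
  M1 = (+0.1110, +0.1110, 0)
  M2 = (+0.1110, -0.1110, 0)
  M3 = (-0.1110, -0.1110, 0)
rvec = (-0.0976, 0.6013, 0.0146), |rvec| = θ = 0.60934 rad = 34.913°
Rodrigues: sinθ=0.57233, 1−cosθ=0.17998; R = I + sinθ·[k]× + (1−cosθ)·[k]×²:
    [+0.82464 -0.04216 +0.56408]
    [-0.01473 +0.99528 +0.09593]
    [-0.56546 -0.08742 +0.82013]
t = (0.1527, -0.2574, 1.4636) m
M0: Pc = R·M0+t = (+0.05649, -0.14529, +1.51666); u = 685.4·(+0.05649)/1.51666 + 326.9 = 352.4264, v = 835.1·(-0.14529)/1.51666 + 240.3 = 160.3017
M1: Pc = R·M1+t = (+0.23956, -0.14856, +1.39113); u = 685.4·(+0.23956)/1.39113 + 326.9 = 444.9272, v = 835.1·(-0.14856)/1.39113 + 240.3 = 151.1193
M2: Pc = R·M2+t = (+0.24891, -0.36951, +1.41054); u = 685.4·(+0.24891)/1.41054 + 326.9 = 447.8513, v = 835.1·(-0.36951)/1.41054 + 240.3 = 21.5329
M3: Pc = R·M3+t = (+0.06584, -0.36624, +1.53607); u = 685.4·(+0.06584)/1.53607 + 326.9 = 356.2801, v = 835.1·(-0.36624)/1.53607 + 240.3 = 41.1896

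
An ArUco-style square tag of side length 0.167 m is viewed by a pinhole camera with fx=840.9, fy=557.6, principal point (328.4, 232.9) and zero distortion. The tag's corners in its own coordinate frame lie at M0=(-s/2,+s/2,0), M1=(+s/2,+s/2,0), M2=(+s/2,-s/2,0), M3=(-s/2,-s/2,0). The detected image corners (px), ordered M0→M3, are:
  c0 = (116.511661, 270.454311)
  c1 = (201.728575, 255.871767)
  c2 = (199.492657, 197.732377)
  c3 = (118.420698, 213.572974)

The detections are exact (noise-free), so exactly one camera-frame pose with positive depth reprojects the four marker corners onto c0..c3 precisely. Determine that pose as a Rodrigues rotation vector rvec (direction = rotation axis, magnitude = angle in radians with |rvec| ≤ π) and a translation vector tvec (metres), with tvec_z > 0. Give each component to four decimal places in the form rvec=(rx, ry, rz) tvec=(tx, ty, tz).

rvec=(-0.4271, 0.3614, -0.1734) tvec=(-0.2942, 0.0024, 1.4542)

Intrinsics K: fx=840.9, fy=557.6, cx=328.4, cy=232.9
Marker side s = 0.167 m; corners in marker frame (Z=0):
  M0 = (-0.0835, +0.0835, 0)
  M1 = (+0.0835, +0.0835, 0)
  M2 = (+0.0835, -0.0835, 0)
  M3 = (-0.0835, -0.0835, 0)
Detected image corners:
  c0 = (116.511661, 270.454311) px
  c1 = (201.728575, 255.871767) px
  c2 = (199.492657, 197.732377) px
  c3 = (118.420698, 213.572974) px
Planar DLT: solve 8×8 A·h = b for H (H[2,2]=1):
  H  [+464.18956 -46.64894 +158.30795]
  H  [-140.36885 +274.42922 +233.82535]
  H  [-0.20984 -0.29811 +1.00000]
B = K⁻¹H; ‖b₁‖=0.687655, ‖b₂‖=0.687655; λ = 2/(‖b₁‖+‖b₂‖) = 1.454218, sign → tz>0 ⇒ λ=+1.454218
r₁ = λ·B[:,0] = (+0.92192,-0.23862,-0.30515); r₂ = λ·B[:,1] = (+0.08863,+0.89678,-0.43351)
r₃ = r₁×r₂ = (+0.37710,+0.37262,+0.84791); SVD([r₁ r₂ r₃]) → R = UVᵀ:
  R  [+0.92192 +0.08863 +0.37710]
  R  [-0.23862 +0.89678 +0.37262]
  R  [-0.30515 -0.43351 +0.84791]
t = (-0.29415, +0.00241, +1.45422) m
tr R = 2.666612; θ = arccos((tr R − 1)/2) = 0.585735 rad = 33.560°
axis k = ((R−Rᵀ)₃₂, (R−Rᵀ)₁₃, (R−Rᵀ)₂₁) / (2 sinθ) = (-0.729116, +0.617074, -0.295989)
rvec = θ·k = (-0.427069, +0.361441, -0.173371)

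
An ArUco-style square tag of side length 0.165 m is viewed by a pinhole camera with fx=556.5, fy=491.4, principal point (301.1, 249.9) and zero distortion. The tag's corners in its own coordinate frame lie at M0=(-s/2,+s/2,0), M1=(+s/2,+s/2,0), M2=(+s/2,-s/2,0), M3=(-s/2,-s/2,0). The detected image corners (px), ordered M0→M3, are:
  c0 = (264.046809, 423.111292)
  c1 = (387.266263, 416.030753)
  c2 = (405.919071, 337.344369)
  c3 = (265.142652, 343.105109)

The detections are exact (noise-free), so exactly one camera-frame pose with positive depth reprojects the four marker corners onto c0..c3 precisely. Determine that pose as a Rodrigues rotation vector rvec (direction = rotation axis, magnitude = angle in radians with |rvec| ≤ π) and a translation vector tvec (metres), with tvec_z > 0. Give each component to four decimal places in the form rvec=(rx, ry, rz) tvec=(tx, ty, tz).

Intrinsics K: fx=556.5, fy=491.4, cx=301.1, cy=249.9
Marker side s = 0.165 m; corners in marker frame (Z=0):
  M0 = (-0.0825, +0.0825, 0)
  M1 = (+0.0825, +0.0825, 0)
  M2 = (+0.0825, -0.0825, 0)
  M3 = (-0.0825, -0.0825, 0)
Detected image corners:
  c0 = (264.046809, 423.111292) px
  c1 = (387.266263, 416.030753) px
  c2 = (405.919071, 337.344369) px
  c3 = (265.142652, 343.105109) px
Planar DLT: solve 8×8 A·h = b for H (H[2,2]=1):
  H  [+851.62012 +210.05100 +331.16984]
  H  [+24.27892 +791.82116 +382.53299]
  H  [+0.16705 +0.81861 +1.00000]
B = K⁻¹H; ‖b₁‖=1.450024, ‖b₂‖=1.450024; λ = 2/(‖b₁‖+‖b₂‖) = 0.689644, sign → tz>0 ⇒ λ=+0.689644
r₁ = λ·B[:,0] = (+0.99304,-0.02451,+0.11521); r₂ = λ·B[:,1] = (-0.04515,+0.82416,+0.56455)
r₃ = r₁×r₂ = (-0.10879,-0.56582,+0.81732); SVD([r₁ r₂ r₃]) → R = UVᵀ:
  R  [+0.99304 -0.04515 -0.10879]
  R  [-0.02451 +0.82416 -0.56582]
  R  [+0.11521 +0.56455 +0.81732]
t = (+0.03726, +0.18614, +0.68964) m
tr R = 2.634519; θ = arccos((tr R − 1)/2) = 0.614157 rad = 35.189°
axis k = ((R−Rᵀ)₃₂, (R−Rᵀ)₁₃, (R−Rᵀ)₂₁) / (2 sinθ) = (+0.980770, -0.194346, +0.017906)
rvec = θ·k = (+0.602347, -0.119359, +0.010997)

rvec=(0.6023, -0.1194, 0.0110) tvec=(0.0373, 0.1861, 0.6896)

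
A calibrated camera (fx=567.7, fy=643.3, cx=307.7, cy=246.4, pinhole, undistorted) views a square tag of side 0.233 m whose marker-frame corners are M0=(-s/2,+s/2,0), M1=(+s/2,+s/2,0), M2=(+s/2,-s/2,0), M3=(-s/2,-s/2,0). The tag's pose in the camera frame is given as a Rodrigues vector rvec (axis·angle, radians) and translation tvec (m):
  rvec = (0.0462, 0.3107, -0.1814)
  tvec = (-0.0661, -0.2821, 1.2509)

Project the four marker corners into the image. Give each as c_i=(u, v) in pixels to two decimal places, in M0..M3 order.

Intrinsics K: fx=567.7, fy=643.3, cx=307.7, cy=246.4
Marker side s = 0.233 m; corners in marker frame (Z=0):
  M0 = (-0.1165, +0.1165, 0)
  M1 = (+0.1165, +0.1165, 0)
  M2 = (+0.1165, -0.1165, 0)
  M3 = (-0.1165, -0.1165, 0)
rvec = (0.0462, 0.3107, -0.1814), |rvec| = θ = 0.36273 rad = 20.783°
Rodrigues: sinθ=0.35483, 1−cosθ=0.06507; R = I + sinθ·[k]× + (1−cosθ)·[k]×²:
    [+0.93599 +0.18455 +0.29979]
    [-0.17035 +0.98267 -0.07307]
    [-0.30808 +0.01732 +0.95120]
t = (-0.0661, -0.2821, 1.2509) m
M0: Pc = R·M0+t = (-0.15364, -0.14777, +1.28881); u = 567.7·(-0.15364)/1.28881 + 307.7 = 240.0228, v = 643.3·(-0.14777)/1.28881 + 246.4 = 172.6401
M1: Pc = R·M1+t = (+0.06444, -0.18746, +1.21703); u = 567.7·(+0.06444)/1.21703 + 307.7 = 337.7600, v = 643.3·(-0.18746)/1.21703 + 246.4 = 147.3094
M2: Pc = R·M2+t = (+0.02144, -0.41643, +1.21299); u = 567.7·(+0.02144)/1.21299 + 307.7 = 317.7355, v = 643.3·(-0.41643)/1.21299 + 246.4 = 25.5514
M3: Pc = R·M3+t = (-0.19664, -0.37674, +1.28477); u = 567.7·(-0.19664)/1.28477 + 307.7 = 220.8101, v = 643.3·(-0.37674)/1.28477 + 246.4 = 57.7644

c0=(240.02, 172.64) c1=(337.76, 147.31) c2=(317.74, 25.55) c3=(220.81, 57.76)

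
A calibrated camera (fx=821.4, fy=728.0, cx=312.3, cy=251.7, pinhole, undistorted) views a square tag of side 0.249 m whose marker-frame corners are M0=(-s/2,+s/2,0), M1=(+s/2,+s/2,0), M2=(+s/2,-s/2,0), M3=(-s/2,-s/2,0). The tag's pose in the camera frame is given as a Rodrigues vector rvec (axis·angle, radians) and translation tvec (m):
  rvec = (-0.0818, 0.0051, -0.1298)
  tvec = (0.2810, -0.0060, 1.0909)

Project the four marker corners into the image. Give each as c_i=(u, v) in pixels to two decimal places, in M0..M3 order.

Intrinsics K: fx=821.4, fy=728.0, cx=312.3, cy=251.7
Marker side s = 0.249 m; corners in marker frame (Z=0):
  M0 = (-0.1245, +0.1245, 0)
  M1 = (+0.1245, +0.1245, 0)
  M2 = (+0.1245, -0.1245, 0)
  M3 = (-0.1245, -0.1245, 0)
rvec = (-0.0818, 0.0051, -0.1298), |rvec| = θ = 0.15351 rad = 8.795°
Rodrigues: sinθ=0.15291, 1−cosθ=0.01176; R = I + sinθ·[k]× + (1−cosθ)·[k]×²:
    [+0.99158 +0.12908 +0.01038]
    [-0.12950 +0.98825 +0.08115]
    [+0.00022 -0.08181 +0.99665]
t = (0.2810, -0.0060, 1.0909) m
M0: Pc = R·M0+t = (+0.17362, +0.13316, +1.08069); u = 821.4·(+0.17362)/1.08069 + 312.3 = 444.2630, v = 728.0·(+0.13316)/1.08069 + 251.7 = 341.4027
M1: Pc = R·M1+t = (+0.42052, +0.10091, +1.08074); u = 821.4·(+0.42052)/1.08074 + 312.3 = 631.9111, v = 728.0·(+0.10091)/1.08074 + 251.7 = 319.6774
M2: Pc = R·M2+t = (+0.38838, -0.14516, +1.10111); u = 821.4·(+0.38838)/1.10111 + 312.3 = 602.0216, v = 728.0·(-0.14516)/1.10111 + 251.7 = 155.7274
M3: Pc = R·M3+t = (+0.14148, -0.11291, +1.10106); u = 821.4·(+0.14148)/1.10106 + 312.3 = 417.8436, v = 728.0·(-0.11291)/1.10106 + 251.7 = 177.0427

c0=(444.26, 341.40) c1=(631.91, 319.68) c2=(602.02, 155.73) c3=(417.84, 177.04)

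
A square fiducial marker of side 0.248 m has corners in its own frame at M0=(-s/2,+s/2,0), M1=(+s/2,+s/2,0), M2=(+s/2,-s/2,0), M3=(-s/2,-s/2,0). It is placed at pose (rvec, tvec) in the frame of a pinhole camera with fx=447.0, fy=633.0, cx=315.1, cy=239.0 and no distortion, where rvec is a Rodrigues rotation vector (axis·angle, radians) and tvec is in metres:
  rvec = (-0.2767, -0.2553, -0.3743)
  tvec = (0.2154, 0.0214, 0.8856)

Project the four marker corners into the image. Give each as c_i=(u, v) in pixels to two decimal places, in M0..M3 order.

Intrinsics K: fx=447.0, fy=633.0, cx=315.1, cy=239.0
Marker side s = 0.248 m; corners in marker frame (Z=0):
  M0 = (-0.1240, +0.1240, 0)
  M1 = (+0.1240, +0.1240, 0)
  M2 = (+0.1240, -0.1240, 0)
  M3 = (-0.1240, -0.1240, 0)
rvec = (-0.2767, -0.2553, -0.3743), |rvec| = θ = 0.53089 rad = 30.418°
Rodrigues: sinθ=0.50630, 1−cosθ=0.13764; R = I + sinθ·[k]× + (1−cosθ)·[k]×²:
    [+0.89975 +0.39146 -0.19290]
    [-0.32246 +0.89419 +0.31055]
    [+0.29406 -0.21722 +0.93078]
t = (0.2154, 0.0214, 0.8856) m
M0: Pc = R·M0+t = (+0.15237, +0.17227, +0.82220); u = 447.0·(+0.15237)/0.82220 + 315.1 = 397.9391, v = 633.0·(+0.17227)/0.82220 + 239.0 = 371.6240
M1: Pc = R·M1+t = (+0.37551, +0.09229, +0.89513); u = 447.0·(+0.37551)/0.89513 + 315.1 = 502.6185, v = 633.0·(+0.09229)/0.89513 + 239.0 = 304.2666
M2: Pc = R·M2+t = (+0.27843, -0.12947, +0.94900); u = 447.0·(+0.27843)/0.94900 + 315.1 = 446.2458, v = 633.0·(-0.12947)/0.94900 + 239.0 = 152.6443
M3: Pc = R·M3+t = (+0.05529, -0.04949, +0.87607); u = 447.0·(+0.05529)/0.87607 + 315.1 = 343.3106, v = 633.0·(-0.04949)/0.87607 + 239.0 = 203.2386

c0=(397.94, 371.62) c1=(502.62, 304.27) c2=(446.25, 152.64) c3=(343.31, 203.24)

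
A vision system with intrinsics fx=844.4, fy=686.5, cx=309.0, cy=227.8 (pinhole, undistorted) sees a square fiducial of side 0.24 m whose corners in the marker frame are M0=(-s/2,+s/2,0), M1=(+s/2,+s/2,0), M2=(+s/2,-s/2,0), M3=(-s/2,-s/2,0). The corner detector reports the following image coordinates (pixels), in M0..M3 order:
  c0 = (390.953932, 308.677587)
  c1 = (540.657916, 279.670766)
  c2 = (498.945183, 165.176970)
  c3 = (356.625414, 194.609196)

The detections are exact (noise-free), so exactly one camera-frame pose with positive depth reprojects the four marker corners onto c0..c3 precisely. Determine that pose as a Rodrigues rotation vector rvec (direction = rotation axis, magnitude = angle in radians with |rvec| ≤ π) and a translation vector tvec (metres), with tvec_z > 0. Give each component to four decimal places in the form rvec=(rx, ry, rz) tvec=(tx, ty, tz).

rvec=(-0.2557, 0.1207, -0.2326) tvec=(0.2206, 0.0159, 1.3617)

Intrinsics K: fx=844.4, fy=686.5, cx=309.0, cy=227.8
Marker side s = 0.24 m; corners in marker frame (Z=0):
  M0 = (-0.1200, +0.1200, 0)
  M1 = (+0.1200, +0.1200, 0)
  M2 = (+0.1200, -0.1200, 0)
  M3 = (-0.1200, -0.1200, 0)
Detected image corners:
  c0 = (390.953932, 308.677587) px
  c1 = (540.657916, 279.670766) px
  c2 = (498.945183, 165.176970) px
  c3 = (356.625414, 194.609196) px
Planar DLT: solve 8×8 A·h = b for H (H[2,2]=1):
  H  [+578.95839 +71.71939 +445.78362]
  H  [-137.18907 +430.23207 +235.81896]
  H  [-0.06506 -0.19378 +1.00000]
B = K⁻¹H; ‖b₁‖=0.734389, ‖b₂‖=0.734389; λ = 2/(‖b₁‖+‖b₂‖) = 1.361677, sign → tz>0 ⇒ λ=+1.361677
r₁ = λ·B[:,0] = (+0.96604,-0.24272,-0.08859); r₂ = λ·B[:,1] = (+0.21221,+0.94093,-0.26386)
r₃ = r₁×r₂ = (+0.14740,+0.23611,+0.96048); SVD([r₁ r₂ r₃]) → R = UVᵀ:
  R  [+0.96604 +0.21221 +0.14740]
  R  [-0.24272 +0.94093 +0.23611]
  R  [-0.08859 -0.26386 +0.96048]
t = (+0.22058, +0.01591, +1.36168) m
tr R = 2.867452; θ = arccos((tr R − 1)/2) = 0.366113 rad = 20.977°
axis k = ((R−Rᵀ)₃₂, (R−Rᵀ)₁₃, (R−Rᵀ)₂₁) / (2 sinθ) = (-0.698306, +0.329595, -0.635402)
rvec = θ·k = (-0.255659, +0.120669, -0.232629)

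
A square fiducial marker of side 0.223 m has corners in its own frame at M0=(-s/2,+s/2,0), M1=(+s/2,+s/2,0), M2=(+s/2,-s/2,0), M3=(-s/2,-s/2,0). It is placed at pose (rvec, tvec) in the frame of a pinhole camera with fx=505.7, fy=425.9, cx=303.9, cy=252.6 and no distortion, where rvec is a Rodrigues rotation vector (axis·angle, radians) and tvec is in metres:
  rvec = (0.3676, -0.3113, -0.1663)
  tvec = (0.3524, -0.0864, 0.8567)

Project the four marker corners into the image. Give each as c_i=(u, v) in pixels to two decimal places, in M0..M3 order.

c0=(454.76, 272.31) c1=(559.08, 249.03) c2=(570.72, 145.18) c3=(456.10, 163.04)

Intrinsics K: fx=505.7, fy=425.9, cx=303.9, cy=252.6
Marker side s = 0.223 m; corners in marker frame (Z=0):
  M0 = (-0.1115, +0.1115, 0)
  M1 = (+0.1115, +0.1115, 0)
  M2 = (+0.1115, -0.1115, 0)
  M3 = (-0.1115, -0.1115, 0)
rvec = (0.3676, -0.3113, -0.1663), |rvec| = θ = 0.50960 rad = 29.198°
Rodrigues: sinθ=0.48783, 1−cosθ=0.12706; R = I + sinθ·[k]× + (1−cosθ)·[k]×²:
    [+0.93905 +0.10321 -0.32791]
    [-0.21518 +0.92035 -0.32657]
    [+0.26809 +0.37722 +0.88647]
t = (0.3524, -0.0864, 0.8567) m
M0: Pc = R·M0+t = (+0.25920, +0.04021, +0.86887); u = 505.7·(+0.25920)/0.86887 + 303.9 = 454.7616, v = 425.9·(+0.04021)/0.86887 + 252.6 = 272.3113
M1: Pc = R·M1+t = (+0.46861, -0.00777, +0.92865); u = 505.7·(+0.46861)/0.92865 + 303.9 = 559.0838, v = 425.9·(-0.00777)/0.92865 + 252.6 = 249.0348
M2: Pc = R·M2+t = (+0.44560, -0.21301, +0.84453); u = 505.7·(+0.44560)/0.84453 + 303.9 = 570.7207, v = 425.9·(-0.21301)/0.84453 + 252.6 = 145.1771
M3: Pc = R·M3+t = (+0.23619, -0.16503, +0.78475); u = 505.7·(+0.23619)/0.78475 + 303.9 = 456.1022, v = 425.9·(-0.16503)/0.78475 + 252.6 = 163.0365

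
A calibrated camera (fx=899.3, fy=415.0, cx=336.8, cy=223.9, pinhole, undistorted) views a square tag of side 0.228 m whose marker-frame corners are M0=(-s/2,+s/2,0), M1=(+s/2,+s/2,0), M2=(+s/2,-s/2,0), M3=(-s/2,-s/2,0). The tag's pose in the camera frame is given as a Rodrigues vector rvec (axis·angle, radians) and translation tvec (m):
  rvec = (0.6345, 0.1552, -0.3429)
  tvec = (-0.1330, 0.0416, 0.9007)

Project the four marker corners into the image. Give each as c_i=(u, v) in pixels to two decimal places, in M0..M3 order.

c0=(157.00, 289.83) c1=(350.53, 266.92) c2=(261.59, 185.79) c3=(45.61, 217.29)

Intrinsics K: fx=899.3, fy=415.0, cx=336.8, cy=223.9
Marker side s = 0.228 m; corners in marker frame (Z=0):
  M0 = (-0.1140, +0.1140, 0)
  M1 = (+0.1140, +0.1140, 0)
  M2 = (+0.1140, -0.1140, 0)
  M3 = (-0.1140, -0.1140, 0)
rvec = (0.6345, 0.1552, -0.3429), |rvec| = θ = 0.73774 rad = 42.269°
Rodrigues: sinθ=0.67262, 1−cosθ=0.26001; R = I + sinθ·[k]× + (1−cosθ)·[k]×²:
    [+0.93232 +0.35968 +0.03756]
    [-0.26559 +0.75150 -0.60391]
    [-0.24544 +0.55307 +0.79616]
t = (-0.1330, 0.0416, 0.9007) m
M0: Pc = R·M0+t = (-0.19828, +0.15755, +0.99173); u = 899.3·(-0.19828)/0.99173 + 336.8 = 156.9983, v = 415.0·(+0.15755)/0.99173 + 223.9 = 289.8276
M1: Pc = R·M1+t = (+0.01429, +0.09699, +0.93577); u = 899.3·(+0.01429)/0.93577 + 336.8 = 350.5308, v = 415.0·(+0.09699)/0.93577 + 223.9 = 266.9154
M2: Pc = R·M2+t = (-0.06772, -0.07435, +0.80967); u = 899.3·(-0.06772)/0.80967 + 336.8 = 261.5853, v = 415.0·(-0.07435)/0.80967 + 223.9 = 185.7927
M3: Pc = R·M3+t = (-0.28029, -0.01379, +0.86563); u = 899.3·(-0.28029)/0.86563 + 336.8 = 45.6103, v = 415.0·(-0.01379)/0.86563 + 223.9 = 217.2869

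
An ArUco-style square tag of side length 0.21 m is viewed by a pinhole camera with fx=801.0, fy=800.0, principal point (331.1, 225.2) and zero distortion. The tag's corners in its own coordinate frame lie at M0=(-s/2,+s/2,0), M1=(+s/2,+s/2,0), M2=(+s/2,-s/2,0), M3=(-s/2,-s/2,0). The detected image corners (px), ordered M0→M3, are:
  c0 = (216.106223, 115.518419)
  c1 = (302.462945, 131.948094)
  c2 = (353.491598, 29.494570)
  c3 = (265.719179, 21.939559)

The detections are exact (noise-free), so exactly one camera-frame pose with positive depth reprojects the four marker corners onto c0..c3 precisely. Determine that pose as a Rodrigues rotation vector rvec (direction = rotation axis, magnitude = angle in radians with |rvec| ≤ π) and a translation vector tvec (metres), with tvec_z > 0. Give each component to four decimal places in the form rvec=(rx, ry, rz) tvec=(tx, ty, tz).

Intrinsics K: fx=801.0, fy=800.0, cx=331.1, cy=225.2
Marker side s = 0.21 m; corners in marker frame (Z=0):
  M0 = (-0.1050, +0.1050, 0)
  M1 = (+0.1050, +0.1050, 0)
  M2 = (+0.1050, -0.1050, 0)
  M3 = (-0.1050, -0.1050, 0)
Detected image corners:
  c0 = (216.106223, 115.518419) px
  c1 = (302.462945, 131.948094) px
  c2 = (353.491598, 29.494570) px
  c3 = (265.719179, 21.939559) px
Planar DLT: solve 8×8 A·h = b for H (H[2,2]=1):
  H  [+297.59270 -285.10835 +282.98774]
  H  [+25.99893 +453.84320 +73.64056]
  H  [-0.41153 -0.16042 +1.00000]
B = K⁻¹H; ‖b₁‖=0.696226, ‖b₂‖=0.696226; λ = 2/(‖b₁‖+‖b₂‖) = 1.436315, sign → tz>0 ⇒ λ=+1.436315
r₁ = λ·B[:,0] = (+0.77796,+0.21307,-0.59108); r₂ = λ·B[:,1] = (-0.41600,+0.87969,-0.23042)
r₃ = r₁×r₂ = (+0.47088,+0.42514,+0.77300); SVD([r₁ r₂ r₃]) → R = UVᵀ:
  R  [+0.77796 -0.41600 +0.47088]
  R  [+0.21307 +0.87969 +0.42514]
  R  [-0.59108 -0.23042 +0.77300]
t = (-0.08627, -0.27211, +1.43632) m
tr R = 2.430647; θ = arccos((tr R − 1)/2) = 0.773709 rad = 44.330°
axis k = ((R−Rᵀ)₃₂, (R−Rᵀ)₁₃, (R−Rᵀ)₂₁) / (2 sinθ) = (-0.469066, +0.759854, +0.450110)
rvec = θ·k = (-0.362921, +0.587906, +0.348254)

rvec=(-0.3629, 0.5879, 0.3483) tvec=(-0.0863, -0.2721, 1.4363)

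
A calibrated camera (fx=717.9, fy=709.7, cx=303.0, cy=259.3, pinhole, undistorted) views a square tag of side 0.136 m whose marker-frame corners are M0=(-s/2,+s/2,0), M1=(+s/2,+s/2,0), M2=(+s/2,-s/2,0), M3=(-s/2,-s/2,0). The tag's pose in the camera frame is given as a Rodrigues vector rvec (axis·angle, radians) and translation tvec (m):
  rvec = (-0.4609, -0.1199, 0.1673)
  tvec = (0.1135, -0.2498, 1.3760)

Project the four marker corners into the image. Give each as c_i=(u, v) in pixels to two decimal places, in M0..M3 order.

c0=(323.28, 152.03) c1=(393.91, 166.26) c2=(399.17, 109.99) c3=(331.67, 95.97)

Intrinsics K: fx=717.9, fy=709.7, cx=303.0, cy=259.3
Marker side s = 0.136 m; corners in marker frame (Z=0):
  M0 = (-0.0680, +0.0680, 0)
  M1 = (+0.0680, +0.0680, 0)
  M2 = (+0.0680, -0.0680, 0)
  M3 = (-0.0680, -0.0680, 0)
rvec = (-0.4609, -0.1199, 0.1673), |rvec| = θ = 0.50477 rad = 28.921°
Rodrigues: sinθ=0.48361, 1−cosθ=0.12471; R = I + sinθ·[k]× + (1−cosθ)·[k]×²:
    [+0.97926 -0.13324 -0.15262]
    [+0.18733 +0.88232 +0.43176]
    [+0.07713 -0.45139 +0.88899]
t = (0.1135, -0.2498, 1.3760) m
M0: Pc = R·M0+t = (+0.03785, -0.20254, +1.34006); u = 717.9·(+0.03785)/1.34006 + 303.0 = 323.2771, v = 709.7·(-0.20254)/1.34006 + 259.3 = 152.0337
M1: Pc = R·M1+t = (+0.17103, -0.17706, +1.35055); u = 717.9·(+0.17103)/1.35055 + 303.0 = 393.9128, v = 709.7·(-0.17706)/1.35055 + 259.3 = 166.2550
M2: Pc = R·M2+t = (+0.18915, -0.29706, +1.41194); u = 717.9·(+0.18915)/1.41194 + 303.0 = 399.1732, v = 709.7·(-0.29706)/1.41194 + 259.3 = 109.9856
M3: Pc = R·M3+t = (+0.05597, -0.32254, +1.40145); u = 717.9·(+0.05597)/1.40145 + 303.0 = 331.6710, v = 709.7·(-0.32254)/1.40145 + 259.3 = 95.9661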